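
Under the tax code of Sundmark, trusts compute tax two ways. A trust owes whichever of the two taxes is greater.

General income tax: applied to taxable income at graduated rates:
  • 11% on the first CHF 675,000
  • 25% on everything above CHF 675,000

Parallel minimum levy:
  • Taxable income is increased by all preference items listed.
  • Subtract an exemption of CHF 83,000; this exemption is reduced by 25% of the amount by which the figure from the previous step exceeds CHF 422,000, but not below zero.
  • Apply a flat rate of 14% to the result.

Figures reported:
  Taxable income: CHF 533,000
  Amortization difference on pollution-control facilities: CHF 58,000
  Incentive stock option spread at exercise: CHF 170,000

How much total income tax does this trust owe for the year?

Parallel minimum levy:
  Adjusted income: CHF 533,000 + CHF 58,000 + CHF 170,000 = CHF 761,000
  Exemption: 25% × (CHF 761,000 − CHF 422,000) = CHF 84,750 ≥ CHF 83,000, so the exemption is fully phased out
  Base: CHF 761,000 − CHF 0 = CHF 761,000
  CHF 761,000 × 14% = CHF 106,540

General income tax:
  CHF 533,000 × 11% = CHF 58,630

CHF 106,540 > CHF 58,630, so the parallel minimum levy is the binding amount.

CHF 106,540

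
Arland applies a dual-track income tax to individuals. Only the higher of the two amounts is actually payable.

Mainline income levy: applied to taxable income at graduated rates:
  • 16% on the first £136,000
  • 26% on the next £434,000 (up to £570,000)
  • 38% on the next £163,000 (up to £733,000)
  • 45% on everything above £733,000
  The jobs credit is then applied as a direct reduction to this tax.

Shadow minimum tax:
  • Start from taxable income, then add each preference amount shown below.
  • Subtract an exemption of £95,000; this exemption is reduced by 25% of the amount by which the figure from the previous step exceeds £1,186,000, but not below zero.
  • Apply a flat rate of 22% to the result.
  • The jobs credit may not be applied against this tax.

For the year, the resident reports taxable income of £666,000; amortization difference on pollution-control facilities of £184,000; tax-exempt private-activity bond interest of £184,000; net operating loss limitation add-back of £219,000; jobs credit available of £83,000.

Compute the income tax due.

£258,445

Shadow minimum tax:
  Adjusted income: £666,000 + £184,000 + £184,000 + £219,000 = £1,253,000
  Exemption: £95,000 − 25% × (£1,253,000 − £1,186,000) = £95,000 − £16,750 = £78,250
  Base: £1,253,000 − £78,250 = £1,174,750
  £1,174,750 × 22% = £258,445

Mainline income levy:
  £136,000 × 16% = £21,760
  £434,000 × 26% = £112,840
  £96,000 × 38% = £36,480
  → £171,080
  Less jobs credit £83,000 → £88,080

£258,445 > £88,080, so the shadow minimum tax is the binding amount.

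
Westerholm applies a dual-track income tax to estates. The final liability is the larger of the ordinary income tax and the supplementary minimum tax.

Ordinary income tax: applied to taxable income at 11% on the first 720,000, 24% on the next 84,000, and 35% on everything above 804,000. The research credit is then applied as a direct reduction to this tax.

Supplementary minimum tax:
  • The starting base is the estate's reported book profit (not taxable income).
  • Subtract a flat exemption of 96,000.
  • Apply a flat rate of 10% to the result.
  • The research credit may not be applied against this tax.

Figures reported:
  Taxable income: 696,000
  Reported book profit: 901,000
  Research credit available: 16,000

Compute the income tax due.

80,500

Ordinary income tax:
  696,000 × 11% = 76,560
  Less research credit 16,000 → 60,560

Supplementary minimum tax:
  Base (reported book profit): 901,000
  Less exemption 96,000 → base 805,000
  805,000 × 10% = 80,500

80,500 > 60,560, so the supplementary minimum tax is the binding amount.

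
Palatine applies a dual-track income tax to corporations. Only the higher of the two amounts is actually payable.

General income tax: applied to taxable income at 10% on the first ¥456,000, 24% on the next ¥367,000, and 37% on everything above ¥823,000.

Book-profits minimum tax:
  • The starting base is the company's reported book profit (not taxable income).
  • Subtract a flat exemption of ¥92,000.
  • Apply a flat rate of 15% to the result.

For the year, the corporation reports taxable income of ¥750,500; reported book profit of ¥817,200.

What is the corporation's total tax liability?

¥116,280

General income tax:
  ¥456,000 × 10% = ¥45,600
  ¥294,500 × 24% = ¥70,680
  → ¥116,280

Book-profits minimum tax:
  Base (reported book profit): ¥817,200
  Less exemption ¥92,000 → base ¥725,200
  ¥725,200 × 15% = ¥108,780

¥116,280 > ¥108,780, so the general income tax governs.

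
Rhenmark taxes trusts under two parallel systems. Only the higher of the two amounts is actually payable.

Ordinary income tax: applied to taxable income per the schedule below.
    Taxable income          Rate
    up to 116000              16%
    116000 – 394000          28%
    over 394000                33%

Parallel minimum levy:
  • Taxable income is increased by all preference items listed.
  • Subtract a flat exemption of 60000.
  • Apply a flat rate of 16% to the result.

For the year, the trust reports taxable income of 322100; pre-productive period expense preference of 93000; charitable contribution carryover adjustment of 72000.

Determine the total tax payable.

76268

Ordinary income tax:
  116000 × 16% = 18560
  206100 × 28% = 57708
  → 76268

Parallel minimum levy:
  Adjusted income: 322100 + 93000 + 72000 = 487100
  Less exemption 60000 → base 427100
  427100 × 16% = 68336

76268 > 68336, so the ordinary income tax governs.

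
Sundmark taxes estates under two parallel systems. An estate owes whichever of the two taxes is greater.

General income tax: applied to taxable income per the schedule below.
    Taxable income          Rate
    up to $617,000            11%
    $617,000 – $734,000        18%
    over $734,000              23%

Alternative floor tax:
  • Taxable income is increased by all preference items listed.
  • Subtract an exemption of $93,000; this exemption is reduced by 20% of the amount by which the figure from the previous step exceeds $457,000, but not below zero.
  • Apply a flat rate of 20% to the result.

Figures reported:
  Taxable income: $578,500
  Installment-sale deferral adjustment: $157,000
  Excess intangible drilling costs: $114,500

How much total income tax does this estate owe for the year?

$167,120

Alternative floor tax:
  Adjusted income: $578,500 + $157,000 + $114,500 = $850,000
  Exemption: $93,000 − 20% × ($850,000 − $457,000) = $93,000 − $78,600 = $14,400
  Base: $850,000 − $14,400 = $835,600
  $835,600 × 20% = $167,120

General income tax:
  $578,500 × 11% = $63,635

$167,120 > $63,635, so the alternative floor tax is the binding amount.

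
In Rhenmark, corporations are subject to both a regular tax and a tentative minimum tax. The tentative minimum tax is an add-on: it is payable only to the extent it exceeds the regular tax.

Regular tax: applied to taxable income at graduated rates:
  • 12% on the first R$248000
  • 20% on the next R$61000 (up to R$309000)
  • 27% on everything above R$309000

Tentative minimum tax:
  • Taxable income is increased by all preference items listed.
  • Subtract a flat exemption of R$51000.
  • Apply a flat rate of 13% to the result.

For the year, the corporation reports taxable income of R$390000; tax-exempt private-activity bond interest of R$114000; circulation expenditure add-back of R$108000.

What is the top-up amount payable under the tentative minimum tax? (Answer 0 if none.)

Tentative minimum tax:
  Adjusted income: R$390000 + R$114000 + R$108000 = R$612000
  Less exemption R$51000 → base R$561000
  R$561000 × 13% = R$72930

Regular tax:
  R$248000 × 12% = R$29760
  R$61000 × 20% = R$12200
  R$81000 × 27% = R$21870
  → R$63830

Excess of tentative minimum tax over regular tax: R$72930 − R$63830 = R$9100.

R$9100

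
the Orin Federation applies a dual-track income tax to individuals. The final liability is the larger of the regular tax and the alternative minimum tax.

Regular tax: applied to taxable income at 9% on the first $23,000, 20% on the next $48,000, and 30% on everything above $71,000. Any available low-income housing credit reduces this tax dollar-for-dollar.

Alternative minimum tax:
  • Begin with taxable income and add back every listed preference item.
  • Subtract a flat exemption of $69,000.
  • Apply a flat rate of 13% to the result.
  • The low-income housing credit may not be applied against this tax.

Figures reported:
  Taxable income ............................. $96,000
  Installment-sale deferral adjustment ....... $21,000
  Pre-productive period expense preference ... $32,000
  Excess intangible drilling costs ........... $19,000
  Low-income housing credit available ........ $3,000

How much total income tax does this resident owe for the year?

Regular tax:
  $23,000 × 9% = $2,070
  $48,000 × 20% = $9,600
  $25,000 × 30% = $7,500
  → $19,170
  Less low-income housing credit $3,000 → $16,170

Alternative minimum tax:
  Adjusted income: $96,000 + $21,000 + $32,000 + $19,000 = $168,000
  Less exemption $69,000 → base $99,000
  $99,000 × 13% = $12,870

$16,170 > $12,870, so the regular tax governs.

$16,170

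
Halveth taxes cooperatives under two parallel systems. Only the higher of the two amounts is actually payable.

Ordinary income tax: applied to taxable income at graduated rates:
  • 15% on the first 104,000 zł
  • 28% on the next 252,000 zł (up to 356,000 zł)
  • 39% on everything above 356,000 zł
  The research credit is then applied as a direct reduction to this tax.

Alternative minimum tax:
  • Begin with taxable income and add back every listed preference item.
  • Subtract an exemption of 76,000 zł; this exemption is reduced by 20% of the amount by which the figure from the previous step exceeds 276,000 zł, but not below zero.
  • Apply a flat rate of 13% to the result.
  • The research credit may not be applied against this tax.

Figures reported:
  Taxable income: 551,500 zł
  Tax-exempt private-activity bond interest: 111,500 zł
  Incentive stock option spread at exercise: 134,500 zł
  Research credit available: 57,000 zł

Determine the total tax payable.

Alternative minimum tax:
  Adjusted income: 551,500 zł + 111,500 zł + 134,500 zł = 797,500 zł
  Exemption: 20% × (797,500 zł − 276,000 zł) = 104,300 zł ≥ 76,000 zł, so the exemption is fully phased out
  Base: 797,500 zł − 0 zł = 797,500 zł
  797,500 zł × 13% = 103,675 zł

Ordinary income tax:
  104,000 zł × 15% = 15,600 zł
  252,000 zł × 28% = 70,560 zł
  195,500 zł × 39% = 76,245 zł
  → 162,405 zł
  Less research credit 57,000 zł → 105,405 zł

105,405 zł > 103,675 zł, so the ordinary income tax governs.

105,405 zł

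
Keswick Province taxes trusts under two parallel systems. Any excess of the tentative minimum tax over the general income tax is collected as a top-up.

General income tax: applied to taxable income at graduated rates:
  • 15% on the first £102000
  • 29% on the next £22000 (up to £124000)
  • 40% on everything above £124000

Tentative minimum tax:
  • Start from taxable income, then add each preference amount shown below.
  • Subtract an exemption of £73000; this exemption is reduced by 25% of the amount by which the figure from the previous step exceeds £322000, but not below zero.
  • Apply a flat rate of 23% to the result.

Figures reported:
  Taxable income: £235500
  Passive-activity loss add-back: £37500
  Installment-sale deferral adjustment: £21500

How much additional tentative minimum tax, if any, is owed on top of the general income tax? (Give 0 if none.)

General income tax:
  £102000 × 15% = £15300
  £22000 × 29% = £6380
  £111500 × 40% = £44600
  → £66280

Tentative minimum tax:
  Adjusted income: £235500 + £37500 + £21500 = £294500
  Exemption: £294500 ≤ £322000, so full £73000 applies
  Base: £294500 − £73000 = £221500
  £221500 × 23% = £50945

£50945 ≤ £66280, so no add-on is due.

£0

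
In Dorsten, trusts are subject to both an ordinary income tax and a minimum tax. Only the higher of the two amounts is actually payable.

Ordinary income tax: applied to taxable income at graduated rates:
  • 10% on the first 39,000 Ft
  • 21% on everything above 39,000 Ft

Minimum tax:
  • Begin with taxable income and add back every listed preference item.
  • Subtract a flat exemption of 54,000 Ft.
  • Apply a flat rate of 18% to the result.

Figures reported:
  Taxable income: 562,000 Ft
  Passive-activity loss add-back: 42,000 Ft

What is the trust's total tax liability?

113,730 Ft

Minimum tax:
  Adjusted income: 562,000 Ft + 42,000 Ft = 604,000 Ft
  Less exemption 54,000 Ft → base 550,000 Ft
  550,000 Ft × 18% = 99,000 Ft

Ordinary income tax:
  39,000 Ft × 10% = 3,900 Ft
  523,000 Ft × 21% = 109,830 Ft
  → 113,730 Ft

113,730 Ft > 99,000 Ft, so the ordinary income tax governs.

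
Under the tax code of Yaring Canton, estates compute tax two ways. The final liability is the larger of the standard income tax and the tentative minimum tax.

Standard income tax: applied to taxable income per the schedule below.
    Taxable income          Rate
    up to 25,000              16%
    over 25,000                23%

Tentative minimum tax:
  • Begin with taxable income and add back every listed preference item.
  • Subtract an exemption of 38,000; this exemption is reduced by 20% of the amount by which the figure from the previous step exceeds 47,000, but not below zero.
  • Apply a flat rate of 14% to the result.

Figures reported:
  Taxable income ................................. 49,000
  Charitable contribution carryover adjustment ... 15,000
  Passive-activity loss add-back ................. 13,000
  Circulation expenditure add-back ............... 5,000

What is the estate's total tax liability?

Tentative minimum tax:
  Adjusted income: 49,000 + 15,000 + 13,000 + 5,000 = 82,000
  Exemption: 38,000 − 20% × (82,000 − 47,000) = 38,000 − 7,000 = 31,000
  Base: 82,000 − 31,000 = 51,000
  51,000 × 14% = 7,140

Standard income tax:
  25,000 × 16% = 4,000
  24,000 × 23% = 5,520
  → 9,520

9,520 > 7,140, so the standard income tax governs.

9,520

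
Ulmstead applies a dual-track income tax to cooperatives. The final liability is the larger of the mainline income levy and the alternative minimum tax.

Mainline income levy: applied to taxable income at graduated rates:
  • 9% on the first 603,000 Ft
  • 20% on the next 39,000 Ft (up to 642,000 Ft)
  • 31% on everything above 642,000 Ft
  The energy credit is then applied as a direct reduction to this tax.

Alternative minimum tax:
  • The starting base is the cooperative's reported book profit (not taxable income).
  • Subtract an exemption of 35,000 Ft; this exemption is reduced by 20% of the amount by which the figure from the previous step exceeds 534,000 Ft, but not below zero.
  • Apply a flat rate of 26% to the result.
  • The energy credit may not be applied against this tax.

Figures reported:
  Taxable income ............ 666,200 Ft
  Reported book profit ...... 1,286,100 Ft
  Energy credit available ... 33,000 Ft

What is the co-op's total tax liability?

Alternative minimum tax:
  Base (reported book profit): 1,286,100 Ft
  Exemption: 20% × (1,286,100 Ft − 534,000 Ft) = 150,420 Ft ≥ 35,000 Ft, so the exemption is fully phased out
  Base: 1,286,100 Ft − 0 Ft = 1,286,100 Ft
  1,286,100 Ft × 26% = 334,386 Ft

Mainline income levy:
  603,000 Ft × 9% = 54,270 Ft
  39,000 Ft × 20% = 7,800 Ft
  24,200 Ft × 31% = 7,502 Ft
  → 69,572 Ft
  Less energy credit 33,000 Ft → 36,572 Ft

334,386 Ft > 36,572 Ft, so the alternative minimum tax is the binding amount.

334,386 Ft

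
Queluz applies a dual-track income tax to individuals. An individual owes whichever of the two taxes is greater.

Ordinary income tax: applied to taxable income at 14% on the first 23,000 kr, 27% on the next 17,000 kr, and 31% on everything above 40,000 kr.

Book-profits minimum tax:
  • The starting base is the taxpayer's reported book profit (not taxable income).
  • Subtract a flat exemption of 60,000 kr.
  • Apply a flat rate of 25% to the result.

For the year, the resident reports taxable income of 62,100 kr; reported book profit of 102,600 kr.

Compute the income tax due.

Ordinary income tax:
  23,000 kr × 14% = 3,220 kr
  17,000 kr × 27% = 4,590 kr
  22,100 kr × 31% = 6,851 kr
  → 14,661 kr

Book-profits minimum tax:
  Base (reported book profit): 102,600 kr
  Less exemption 60,000 kr → base 42,600 kr
  42,600 kr × 25% = 10,650 kr

14,661 kr > 10,650 kr, so the ordinary income tax governs.

14,661 kr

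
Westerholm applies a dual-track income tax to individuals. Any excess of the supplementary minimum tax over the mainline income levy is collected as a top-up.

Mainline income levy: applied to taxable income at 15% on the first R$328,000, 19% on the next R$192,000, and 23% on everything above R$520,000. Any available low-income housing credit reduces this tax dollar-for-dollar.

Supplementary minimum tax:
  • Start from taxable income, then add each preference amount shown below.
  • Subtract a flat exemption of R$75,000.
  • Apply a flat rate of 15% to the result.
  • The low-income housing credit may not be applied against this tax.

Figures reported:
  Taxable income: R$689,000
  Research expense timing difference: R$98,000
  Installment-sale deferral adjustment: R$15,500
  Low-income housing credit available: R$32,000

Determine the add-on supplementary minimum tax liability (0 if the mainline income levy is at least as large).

R$16,575

Supplementary minimum tax:
  Adjusted income: R$689,000 + R$98,000 + R$15,500 = R$802,500
  Less exemption R$75,000 → base R$727,500
  R$727,500 × 15% = R$109,125

Mainline income levy:
  R$328,000 × 15% = R$49,200
  R$192,000 × 19% = R$36,480
  R$169,000 × 23% = R$38,870
  → R$124,550
  Less low-income housing credit R$32,000 → R$92,550

Excess of supplementary minimum tax over mainline income levy: R$109,125 − R$92,550 = R$16,575.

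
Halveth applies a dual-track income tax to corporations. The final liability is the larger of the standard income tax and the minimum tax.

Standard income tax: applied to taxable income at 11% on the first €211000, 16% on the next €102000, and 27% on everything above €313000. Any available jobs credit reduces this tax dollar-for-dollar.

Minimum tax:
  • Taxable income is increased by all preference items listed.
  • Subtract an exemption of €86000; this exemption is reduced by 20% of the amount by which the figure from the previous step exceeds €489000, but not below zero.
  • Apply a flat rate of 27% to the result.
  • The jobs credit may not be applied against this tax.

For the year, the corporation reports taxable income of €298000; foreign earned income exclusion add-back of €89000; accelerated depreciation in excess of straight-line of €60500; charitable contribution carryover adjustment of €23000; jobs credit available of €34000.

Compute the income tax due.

€103815

Minimum tax:
  Adjusted income: €298000 + €89000 + €60500 + €23000 = €470500
  Exemption: €470500 ≤ €489000, so full €86000 applies
  Base: €470500 − €86000 = €384500
  €384500 × 27% = €103815

Standard income tax:
  €211000 × 11% = €23210
  €87000 × 16% = €13920
  → €37130
  Less jobs credit €34000 → €3130

€103815 > €3130, so the minimum tax is the binding amount.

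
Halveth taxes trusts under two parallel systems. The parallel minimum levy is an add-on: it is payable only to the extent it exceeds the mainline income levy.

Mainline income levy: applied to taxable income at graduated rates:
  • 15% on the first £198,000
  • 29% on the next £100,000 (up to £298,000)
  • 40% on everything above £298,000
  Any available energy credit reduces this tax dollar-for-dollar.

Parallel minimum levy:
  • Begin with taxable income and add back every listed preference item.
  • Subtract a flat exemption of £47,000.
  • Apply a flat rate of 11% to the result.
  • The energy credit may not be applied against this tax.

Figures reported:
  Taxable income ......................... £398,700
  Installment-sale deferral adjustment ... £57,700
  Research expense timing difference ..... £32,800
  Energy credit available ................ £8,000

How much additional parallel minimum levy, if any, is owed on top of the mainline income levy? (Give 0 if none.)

Mainline income levy:
  £198,000 × 15% = £29,700
  £100,000 × 29% = £29,000
  £100,700 × 40% = £40,280
  → £98,980
  Less energy credit £8,000 → £90,980

Parallel minimum levy:
  Adjusted income: £398,700 + £57,700 + £32,800 = £489,200
  Less exemption £47,000 → base £442,200
  £442,200 × 11% = £48,642

£48,642 ≤ £90,980, so no add-on is due.

£0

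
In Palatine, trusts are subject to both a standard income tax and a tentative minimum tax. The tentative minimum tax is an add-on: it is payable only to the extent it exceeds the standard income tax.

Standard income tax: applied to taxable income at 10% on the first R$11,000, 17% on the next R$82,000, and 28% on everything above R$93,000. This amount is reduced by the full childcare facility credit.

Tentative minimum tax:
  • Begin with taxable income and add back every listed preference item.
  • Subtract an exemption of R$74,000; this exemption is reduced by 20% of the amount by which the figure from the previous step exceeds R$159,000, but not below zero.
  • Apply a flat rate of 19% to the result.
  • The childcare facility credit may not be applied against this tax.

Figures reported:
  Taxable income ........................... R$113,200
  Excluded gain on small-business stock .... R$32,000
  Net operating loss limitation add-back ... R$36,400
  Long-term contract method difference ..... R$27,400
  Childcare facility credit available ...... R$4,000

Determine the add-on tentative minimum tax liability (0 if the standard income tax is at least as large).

Standard income tax:
  R$11,000 × 10% = R$1,100
  R$82,000 × 17% = R$13,940
  R$20,200 × 28% = R$5,656
  → R$20,696
  Less childcare facility credit R$4,000 → R$16,696

Tentative minimum tax:
  Adjusted income: R$113,200 + R$32,000 + R$36,400 + R$27,400 = R$209,000
  Exemption: R$74,000 − 20% × (R$209,000 − R$159,000) = R$74,000 − R$10,000 = R$64,000
  Base: R$209,000 − R$64,000 = R$145,000
  R$145,000 × 19% = R$27,550

Excess of tentative minimum tax over standard income tax: R$27,550 − R$16,696 = R$10,854.

R$10,854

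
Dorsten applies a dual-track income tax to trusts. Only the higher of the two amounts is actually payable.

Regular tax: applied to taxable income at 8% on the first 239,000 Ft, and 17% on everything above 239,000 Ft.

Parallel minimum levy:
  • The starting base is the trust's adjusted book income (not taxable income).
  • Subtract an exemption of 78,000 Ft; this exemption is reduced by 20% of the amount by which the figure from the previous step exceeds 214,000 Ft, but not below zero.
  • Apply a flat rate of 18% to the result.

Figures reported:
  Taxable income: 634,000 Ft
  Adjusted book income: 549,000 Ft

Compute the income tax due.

Regular tax:
  239,000 Ft × 8% = 19,120 Ft
  395,000 Ft × 17% = 67,150 Ft
  → 86,270 Ft

Parallel minimum levy:
  Base (adjusted book income): 549,000 Ft
  Exemption: 78,000 Ft − 20% × (549,000 Ft − 214,000 Ft) = 78,000 Ft − 67,000 Ft = 11,000 Ft
  Base: 549,000 Ft − 11,000 Ft = 538,000 Ft
  538,000 Ft × 18% = 96,840 Ft

96,840 Ft > 86,270 Ft, so the parallel minimum levy is the binding amount.

96,840 Ft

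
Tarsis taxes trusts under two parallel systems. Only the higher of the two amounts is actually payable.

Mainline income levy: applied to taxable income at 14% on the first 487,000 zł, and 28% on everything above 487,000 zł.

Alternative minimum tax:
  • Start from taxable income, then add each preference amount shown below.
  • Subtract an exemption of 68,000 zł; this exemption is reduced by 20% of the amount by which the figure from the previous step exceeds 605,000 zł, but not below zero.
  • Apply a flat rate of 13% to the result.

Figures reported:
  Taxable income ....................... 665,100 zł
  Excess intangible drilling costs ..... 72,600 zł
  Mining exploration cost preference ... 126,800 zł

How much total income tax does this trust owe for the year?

Mainline income levy:
  487,000 zł × 14% = 68,180 zł
  178,100 zł × 28% = 49,868 zł
  → 118,048 zł

Alternative minimum tax:
  Adjusted income: 665,100 zł + 72,600 zł + 126,800 zł = 864,500 zł
  Exemption: 68,000 zł − 20% × (864,500 zł − 605,000 zł) = 68,000 zł − 51,900 zł = 16,100 zł
  Base: 864,500 zł − 16,100 zł = 848,400 zł
  848,400 zł × 13% = 110,292 zł

118,048 zł > 110,292 zł, so the mainline income levy governs.

118,048 zł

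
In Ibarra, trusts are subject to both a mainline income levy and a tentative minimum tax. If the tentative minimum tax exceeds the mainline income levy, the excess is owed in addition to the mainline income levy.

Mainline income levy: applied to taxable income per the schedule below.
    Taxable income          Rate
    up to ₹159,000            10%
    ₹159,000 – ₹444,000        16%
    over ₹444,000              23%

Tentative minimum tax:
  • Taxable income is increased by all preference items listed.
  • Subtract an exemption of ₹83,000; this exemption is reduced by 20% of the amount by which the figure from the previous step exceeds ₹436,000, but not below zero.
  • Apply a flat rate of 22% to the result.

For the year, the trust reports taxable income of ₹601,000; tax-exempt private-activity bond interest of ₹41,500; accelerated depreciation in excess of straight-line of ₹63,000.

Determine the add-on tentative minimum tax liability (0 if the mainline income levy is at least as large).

₹51,198

Tentative minimum tax:
  Adjusted income: ₹601,000 + ₹41,500 + ₹63,000 = ₹705,500
  Exemption: ₹83,000 − 20% × (₹705,500 − ₹436,000) = ₹83,000 − ₹53,900 = ₹29,100
  Base: ₹705,500 − ₹29,100 = ₹676,400
  ₹676,400 × 22% = ₹148,808

Mainline income levy:
  ₹159,000 × 10% = ₹15,900
  ₹285,000 × 16% = ₹45,600
  ₹157,000 × 23% = ₹36,110
  → ₹97,610

Excess of tentative minimum tax over mainline income levy: ₹148,808 − ₹97,610 = ₹51,198.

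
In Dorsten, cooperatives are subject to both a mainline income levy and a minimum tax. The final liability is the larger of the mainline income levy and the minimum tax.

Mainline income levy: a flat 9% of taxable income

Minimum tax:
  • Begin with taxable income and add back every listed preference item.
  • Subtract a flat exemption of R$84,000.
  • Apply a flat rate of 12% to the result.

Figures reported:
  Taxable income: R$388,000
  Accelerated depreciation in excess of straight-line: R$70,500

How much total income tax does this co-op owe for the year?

R$44,940

Minimum tax:
  Adjusted income: R$388,000 + R$70,500 = R$458,500
  Less exemption R$84,000 → base R$374,500
  R$374,500 × 12% = R$44,940

Mainline income levy:
  R$388,000 × 9% = R$34,920

R$44,940 > R$34,920, so the minimum tax is the binding amount.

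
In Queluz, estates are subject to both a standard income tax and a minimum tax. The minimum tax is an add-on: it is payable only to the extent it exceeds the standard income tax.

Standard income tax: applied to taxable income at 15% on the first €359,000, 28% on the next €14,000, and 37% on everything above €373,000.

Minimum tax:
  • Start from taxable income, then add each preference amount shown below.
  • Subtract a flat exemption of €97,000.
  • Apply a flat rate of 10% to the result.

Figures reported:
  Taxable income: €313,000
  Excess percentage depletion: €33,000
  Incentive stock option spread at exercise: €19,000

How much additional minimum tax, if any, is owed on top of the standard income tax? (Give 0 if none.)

Minimum tax:
  Adjusted income: €313,000 + €33,000 + €19,000 = €365,000
  Less exemption €97,000 → base €268,000
  €268,000 × 10% = €26,800

Standard income tax:
  €313,000 × 15% = €46,950

€26,800 ≤ €46,950, so no add-on is due.

€0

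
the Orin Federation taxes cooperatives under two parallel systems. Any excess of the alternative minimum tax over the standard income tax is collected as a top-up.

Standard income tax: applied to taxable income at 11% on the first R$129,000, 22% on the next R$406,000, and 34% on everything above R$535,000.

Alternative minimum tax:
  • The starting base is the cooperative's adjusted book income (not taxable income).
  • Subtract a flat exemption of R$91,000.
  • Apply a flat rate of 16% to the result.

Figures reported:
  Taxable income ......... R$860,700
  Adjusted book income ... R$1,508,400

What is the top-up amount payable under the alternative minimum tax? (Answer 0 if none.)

R$12,536

Alternative minimum tax:
  Base (adjusted book income): R$1,508,400
  Less exemption R$91,000 → base R$1,417,400
  R$1,417,400 × 16% = R$226,784

Standard income tax:
  R$129,000 × 11% = R$14,190
  R$406,000 × 22% = R$89,320
  R$325,700 × 34% = R$110,738
  → R$214,248

Excess of alternative minimum tax over standard income tax: R$226,784 − R$214,248 = R$12,536.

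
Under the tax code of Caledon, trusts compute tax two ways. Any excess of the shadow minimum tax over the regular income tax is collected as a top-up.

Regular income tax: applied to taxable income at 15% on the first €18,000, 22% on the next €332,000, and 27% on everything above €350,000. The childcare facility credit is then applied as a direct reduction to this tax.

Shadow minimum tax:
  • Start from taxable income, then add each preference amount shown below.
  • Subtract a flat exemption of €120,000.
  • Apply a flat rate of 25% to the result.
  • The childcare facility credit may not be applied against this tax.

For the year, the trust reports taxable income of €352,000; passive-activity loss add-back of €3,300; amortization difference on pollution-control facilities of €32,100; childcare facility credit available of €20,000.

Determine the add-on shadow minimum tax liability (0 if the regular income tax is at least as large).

€10,570

Regular income tax:
  €18,000 × 15% = €2,700
  €332,000 × 22% = €73,040
  €2,000 × 27% = €540
  → €76,280
  Less childcare facility credit €20,000 → €56,280

Shadow minimum tax:
  Adjusted income: €352,000 + €3,300 + €32,100 = €387,400
  Less exemption €120,000 → base €267,400
  €267,400 × 25% = €66,850

Excess of shadow minimum tax over regular income tax: €66,850 − €56,280 = €10,570.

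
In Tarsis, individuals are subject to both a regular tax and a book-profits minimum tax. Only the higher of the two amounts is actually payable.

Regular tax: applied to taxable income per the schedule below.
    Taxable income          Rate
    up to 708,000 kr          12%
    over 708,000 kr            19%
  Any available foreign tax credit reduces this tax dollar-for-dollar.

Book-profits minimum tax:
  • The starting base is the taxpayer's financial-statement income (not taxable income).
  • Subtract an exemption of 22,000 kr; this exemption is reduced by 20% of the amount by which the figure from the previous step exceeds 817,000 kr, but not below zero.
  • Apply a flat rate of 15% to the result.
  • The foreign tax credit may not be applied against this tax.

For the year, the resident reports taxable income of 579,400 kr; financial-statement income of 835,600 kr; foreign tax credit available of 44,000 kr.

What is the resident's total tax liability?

Regular tax:
  579,400 kr × 12% = 69,528 kr
  Less foreign tax credit 44,000 kr → 25,528 kr

Book-profits minimum tax:
  Base (financial-statement income): 835,600 kr
  Exemption: 22,000 kr − 20% × (835,600 kr − 817,000 kr) = 22,000 kr − 3,720 kr = 18,280 kr
  Base: 835,600 kr − 18,280 kr = 817,320 kr
  817,320 kr × 15% = 122,598 kr

122,598 kr > 25,528 kr, so the book-profits minimum tax is the binding amount.

122,598 kr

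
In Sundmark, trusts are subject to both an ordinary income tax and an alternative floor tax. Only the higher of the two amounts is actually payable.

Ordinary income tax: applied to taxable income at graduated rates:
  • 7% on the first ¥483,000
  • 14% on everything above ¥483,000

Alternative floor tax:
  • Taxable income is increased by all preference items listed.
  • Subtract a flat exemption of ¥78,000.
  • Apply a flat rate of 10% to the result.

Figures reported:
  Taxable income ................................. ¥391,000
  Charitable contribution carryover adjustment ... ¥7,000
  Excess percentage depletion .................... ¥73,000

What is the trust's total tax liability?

Alternative floor tax:
  Adjusted income: ¥391,000 + ¥7,000 + ¥73,000 = ¥471,000
  Less exemption ¥78,000 → base ¥393,000
  ¥393,000 × 10% = ¥39,300

Ordinary income tax:
  ¥391,000 × 7% = ¥27,370

¥39,300 > ¥27,370, so the alternative floor tax is the binding amount.

¥39,300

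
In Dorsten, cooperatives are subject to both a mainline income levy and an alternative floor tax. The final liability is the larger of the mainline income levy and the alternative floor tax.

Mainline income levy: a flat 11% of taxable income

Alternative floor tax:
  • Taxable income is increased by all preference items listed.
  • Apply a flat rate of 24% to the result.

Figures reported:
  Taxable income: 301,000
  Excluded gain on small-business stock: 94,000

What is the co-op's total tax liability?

94,800

Mainline income levy:
  301,000 × 11% = 33,110

Alternative floor tax:
  Adjusted income: 301,000 + 94,000 = 395,000
  395,000 × 24% = 94,800

94,800 > 33,110, so the alternative floor tax is the binding amount.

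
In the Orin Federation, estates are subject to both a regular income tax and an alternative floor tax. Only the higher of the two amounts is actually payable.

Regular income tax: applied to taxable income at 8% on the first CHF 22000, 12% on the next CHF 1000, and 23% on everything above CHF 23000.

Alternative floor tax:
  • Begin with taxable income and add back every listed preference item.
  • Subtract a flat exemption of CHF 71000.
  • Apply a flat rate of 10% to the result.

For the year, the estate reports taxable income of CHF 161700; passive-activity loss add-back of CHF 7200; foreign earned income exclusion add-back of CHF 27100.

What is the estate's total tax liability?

CHF 33781

Alternative floor tax:
  Adjusted income: CHF 161700 + CHF 7200 + CHF 27100 = CHF 196000
  Less exemption CHF 71000 → base CHF 125000
  CHF 125000 × 10% = CHF 12500

Regular income tax:
  CHF 22000 × 8% = CHF 1760
  CHF 1000 × 12% = CHF 120
  CHF 138700 × 23% = CHF 31901
  → CHF 33781

CHF 33781 > CHF 12500, so the regular income tax governs.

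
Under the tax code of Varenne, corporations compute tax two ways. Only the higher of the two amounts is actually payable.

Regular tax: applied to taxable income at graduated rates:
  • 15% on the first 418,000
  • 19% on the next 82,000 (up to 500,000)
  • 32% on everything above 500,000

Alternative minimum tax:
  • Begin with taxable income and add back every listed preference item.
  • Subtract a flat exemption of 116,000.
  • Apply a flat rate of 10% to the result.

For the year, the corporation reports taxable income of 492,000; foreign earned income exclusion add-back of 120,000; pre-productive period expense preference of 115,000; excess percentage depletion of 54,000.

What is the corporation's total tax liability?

Alternative minimum tax:
  Adjusted income: 492,000 + 120,000 + 115,000 + 54,000 = 781,000
  Less exemption 116,000 → base 665,000
  665,000 × 10% = 66,500

Regular tax:
  418,000 × 15% = 62,700
  74,000 × 19% = 14,060
  → 76,760

76,760 > 66,500, so the regular tax governs.

76,760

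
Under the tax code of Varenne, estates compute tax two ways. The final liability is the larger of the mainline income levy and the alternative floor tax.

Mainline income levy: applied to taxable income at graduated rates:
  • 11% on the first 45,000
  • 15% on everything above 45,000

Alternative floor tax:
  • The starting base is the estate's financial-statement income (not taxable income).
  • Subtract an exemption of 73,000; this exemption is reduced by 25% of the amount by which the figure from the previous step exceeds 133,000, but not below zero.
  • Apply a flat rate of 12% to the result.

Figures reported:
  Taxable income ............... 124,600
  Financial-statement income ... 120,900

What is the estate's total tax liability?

Mainline income levy:
  45,000 × 11% = 4,950
  79,600 × 15% = 11,940
  → 16,890

Alternative floor tax:
  Base (financial-statement income): 120,900
  Exemption: 120,900 ≤ 133,000, so full 73,000 applies
  Base: 120,900 − 73,000 = 47,900
  47,900 × 12% = 5,748

16,890 > 5,748, so the mainline income levy governs.

16,890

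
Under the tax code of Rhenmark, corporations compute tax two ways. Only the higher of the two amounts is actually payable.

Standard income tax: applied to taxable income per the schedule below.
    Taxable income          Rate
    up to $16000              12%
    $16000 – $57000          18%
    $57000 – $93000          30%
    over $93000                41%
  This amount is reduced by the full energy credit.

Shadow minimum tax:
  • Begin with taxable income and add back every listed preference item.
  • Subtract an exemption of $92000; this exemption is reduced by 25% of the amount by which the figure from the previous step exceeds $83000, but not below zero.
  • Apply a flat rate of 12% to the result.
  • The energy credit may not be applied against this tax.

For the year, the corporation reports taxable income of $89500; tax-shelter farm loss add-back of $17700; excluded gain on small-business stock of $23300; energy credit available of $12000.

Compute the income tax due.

Shadow minimum tax:
  Adjusted income: $89500 + $17700 + $23300 = $130500
  Exemption: $92000 − 25% × ($130500 − $83000) = $92000 − $11875 = $80125
  Base: $130500 − $80125 = $50375
  $50375 × 12% = $6045

Standard income tax:
  $16000 × 12% = $1920
  $41000 × 18% = $7380
  $32500 × 30% = $9750
  → $19050
  Less energy credit $12000 → $7050

$7050 > $6045, so the standard income tax governs.

$7050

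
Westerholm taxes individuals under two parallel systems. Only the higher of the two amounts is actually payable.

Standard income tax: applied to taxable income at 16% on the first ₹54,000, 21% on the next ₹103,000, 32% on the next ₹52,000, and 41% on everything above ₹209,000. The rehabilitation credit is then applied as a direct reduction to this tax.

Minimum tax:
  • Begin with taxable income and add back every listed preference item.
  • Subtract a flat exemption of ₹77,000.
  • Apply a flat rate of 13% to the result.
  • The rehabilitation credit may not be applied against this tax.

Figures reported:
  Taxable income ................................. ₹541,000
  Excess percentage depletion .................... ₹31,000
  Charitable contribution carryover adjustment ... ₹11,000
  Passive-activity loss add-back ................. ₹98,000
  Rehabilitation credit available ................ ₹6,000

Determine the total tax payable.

₹177,030

Standard income tax:
  ₹54,000 × 16% = ₹8,640
  ₹103,000 × 21% = ₹21,630
  ₹52,000 × 32% = ₹16,640
  ₹332,000 × 41% = ₹136,120
  → ₹183,030
  Less rehabilitation credit ₹6,000 → ₹177,030

Minimum tax:
  Adjusted income: ₹541,000 + ₹31,000 + ₹11,000 + ₹98,000 = ₹681,000
  Less exemption ₹77,000 → base ₹604,000
  ₹604,000 × 13% = ₹78,520

₹177,030 > ₹78,520, so the standard income tax governs.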